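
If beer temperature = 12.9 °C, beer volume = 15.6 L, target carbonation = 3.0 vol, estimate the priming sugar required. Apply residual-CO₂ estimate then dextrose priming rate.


residual = 14.695·(0.01821 + 0.09011·e^(−0.04·T));  sugar = (target − residual)·4.0·V
residual = 14.695·(0.01821 + 0.09011·e^(−0.04·12.9)) = 1.0580
sugar = (3.0 − 1.0580)·4.0·15.6

121.1811 g


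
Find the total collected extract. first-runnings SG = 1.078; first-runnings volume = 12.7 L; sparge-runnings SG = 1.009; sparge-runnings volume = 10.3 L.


total = Σ (SG_i − 1)·1000·V_i
first = (1.078 − 1)·1000·12.7 = 990.6000
sparge = (1.009 − 1)·1000·10.3 = 92.7000
total = 990.6000 + 92.7000

1083.3000 gravity·L


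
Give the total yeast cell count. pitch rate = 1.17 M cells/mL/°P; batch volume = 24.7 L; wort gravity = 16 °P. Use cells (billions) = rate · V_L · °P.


cells = 1.17 · 24.7 · 16

462.3840 billion cells


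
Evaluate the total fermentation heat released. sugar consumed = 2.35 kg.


Q = m_sugar · 590 kJ/kg
Q = 2.35 · 590

1386.5000 kJ


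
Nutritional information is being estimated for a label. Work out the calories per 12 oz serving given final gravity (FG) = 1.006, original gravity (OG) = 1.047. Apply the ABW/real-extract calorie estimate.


ABW = (OG−FG)·131.25·0.79/FG;  °P = 259 − 259/SG (for OG→OE and FG→AE);  RE = 0.1808·OE + 0.8192·AE;  Cal = (6.9·ABW + 4·(RE−0.1))·FG·3.55
ABW = (1.047 − 1.006)·131.25·0.79/1.006 = 4.2258
OE = 259 − 259/1.047 = 11.6266 °P
AE = 259 − 259/1.006 = 1.5447 °P
RE = 0.1808·11.6266 + 0.8192·1.5447 = 3.3675 °P
Cal = (6.9·4.2258 + 4·(3.3675−0.1))·1.006·3.55

150.8101 kcal


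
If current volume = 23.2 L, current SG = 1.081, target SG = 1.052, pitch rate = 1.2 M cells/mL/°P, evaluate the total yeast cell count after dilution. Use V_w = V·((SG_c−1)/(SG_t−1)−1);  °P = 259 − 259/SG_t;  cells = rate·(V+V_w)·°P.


V_w = 23.2·((1.081−1)/(1.052−1)−1) = 12.9385
V_final = 23.2 + 12.9385 = 36.1385
°P = 259 − 259/1.052 = 12.8023
cells = 1.2·36.1385·12.8023

555.1857 billion cells


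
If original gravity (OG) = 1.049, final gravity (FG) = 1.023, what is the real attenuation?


AA = (OG−FG)/(OG−1)·100;  RA = AA·0.8192
AA = (1.049 − 1.023)/(1.049 − 1)·100 = 53.0612
RA = 53.0612·0.8192

43.4678 %


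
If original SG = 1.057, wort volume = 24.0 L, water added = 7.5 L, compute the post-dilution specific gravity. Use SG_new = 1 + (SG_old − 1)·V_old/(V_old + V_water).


pts = (1.057 − 1)·1000·24.0/(24.0 + 7.5) = 43.4286
SG_new = 1 + 43.4286/1000

1.0434


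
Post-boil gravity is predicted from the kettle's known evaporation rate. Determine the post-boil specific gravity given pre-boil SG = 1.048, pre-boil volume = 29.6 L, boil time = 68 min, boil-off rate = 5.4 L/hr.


V_post = V_pre − rate·(t/60);  SG_post = 1 + (SG_pre−1)·V_pre/V_post
V_post = 29.6 − 5.4·(68/60) = 23.4800
SG_post = 1 + (1.048 − 1)·29.6/23.4800

1.0605


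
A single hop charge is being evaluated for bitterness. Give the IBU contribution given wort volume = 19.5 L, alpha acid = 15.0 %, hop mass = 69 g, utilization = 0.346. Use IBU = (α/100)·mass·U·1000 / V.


IBU = (15.0/100)·69·0.346·1000 / 19.5

183.6462 IBU


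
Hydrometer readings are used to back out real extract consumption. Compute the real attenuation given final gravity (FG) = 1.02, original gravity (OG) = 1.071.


AA = (OG−FG)/(OG−1)·100;  RA = AA·0.8192
AA = (1.071 − 1.02)/(1.071 − 1)·100 = 71.8310
RA = 71.8310·0.8192

58.8439 %


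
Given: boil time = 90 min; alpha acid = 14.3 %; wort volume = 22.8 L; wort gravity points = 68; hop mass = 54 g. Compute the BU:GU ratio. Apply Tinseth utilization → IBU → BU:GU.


U = 1.65·0.000125^(GP/1000)·(1−e^(−0.04t))/4.15;  IBU = (α/100)·m·U·1000/V;  BU:GU = IBU/GP
U = 1.65·0.000125^(68/1000)·(1−e^(−0.04·90))/4.15 = 0.2099
IBU = (14.3/100)·54·0.2099·1000/22.8 = 71.0868
BU:GU = 71.0868/68

1.0454


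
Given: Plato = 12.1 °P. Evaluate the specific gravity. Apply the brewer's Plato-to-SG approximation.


SG = 259/(259 − P)
SG = 259/(259 − 12.1)

1.0490


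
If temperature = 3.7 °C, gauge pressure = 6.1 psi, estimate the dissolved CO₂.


vols = (P + 14.695)·(0.01821 + 0.09011·e^(−0.04·T))
vols = (6.1 + 14.695)·(0.01821 + 0.09011·e^(−0.04·3.7))

1.9947 volumes


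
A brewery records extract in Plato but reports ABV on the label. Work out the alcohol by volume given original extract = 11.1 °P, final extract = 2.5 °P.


SG = 259/(259 − P);  ABV = (OG − FG)·131.25
OG = 259/(259 − 11.1) = 1.0448
FG = 259/(259 − 2.5) = 1.0097
ABV = (1.0448 − 1.0097)·131.25

4.5976 % ABV


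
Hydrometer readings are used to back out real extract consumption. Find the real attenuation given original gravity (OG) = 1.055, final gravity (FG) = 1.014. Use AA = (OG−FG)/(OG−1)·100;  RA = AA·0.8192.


AA = (1.055 − 1.014)/(1.055 − 1)·100 = 74.5455
RA = 74.5455·0.8192

61.0676 %


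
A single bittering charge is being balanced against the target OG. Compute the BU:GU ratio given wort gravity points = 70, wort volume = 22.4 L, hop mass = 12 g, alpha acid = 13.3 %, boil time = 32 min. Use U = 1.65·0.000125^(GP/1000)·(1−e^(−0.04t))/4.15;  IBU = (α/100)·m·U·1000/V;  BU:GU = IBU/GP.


U = 1.65·0.000125^(70/1000)·(1−e^(−0.04·32))/4.15 = 0.1530
IBU = (13.3/100)·12·0.1530·1000/22.4 = 10.9023
BU:GU = 10.9023/70

0.1557


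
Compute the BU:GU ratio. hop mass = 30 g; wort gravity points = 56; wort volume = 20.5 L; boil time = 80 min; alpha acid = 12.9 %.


U = 1.65·0.000125^(GP/1000)·(1−e^(−0.04t))/4.15;  IBU = (α/100)·m·U·1000/V;  BU:GU = IBU/GP
U = 1.65·0.000125^(56/1000)·(1−e^(−0.04·80))/4.15 = 0.2306
IBU = (12.9/100)·30·0.2306·1000/20.5 = 43.5257
BU:GU = 43.5257/56

0.7772


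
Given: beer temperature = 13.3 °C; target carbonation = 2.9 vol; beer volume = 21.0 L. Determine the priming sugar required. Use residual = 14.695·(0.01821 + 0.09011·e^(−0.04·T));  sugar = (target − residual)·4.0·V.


residual = 14.695·(0.01821 + 0.09011·e^(−0.04·13.3)) = 1.0454
sugar = (2.9 − 1.0454)·4.0·21.0

155.7822 g


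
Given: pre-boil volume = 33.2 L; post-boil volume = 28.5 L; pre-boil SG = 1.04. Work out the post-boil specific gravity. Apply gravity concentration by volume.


SG_post = 1 + (SG_pre − 1)·V_pre/V_post
pts_pre = (1.04 − 1)·1000 = 40.0000
pts_post = 40.0000·33.2/28.5 = 46.5965
SG_post = 1 + 46.5965/1000

1.0466


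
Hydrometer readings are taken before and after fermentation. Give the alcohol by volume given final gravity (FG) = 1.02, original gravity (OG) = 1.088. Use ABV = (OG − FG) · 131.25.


ABV = (1.088 − 1.02) · 131.25

8.9250 % ABV


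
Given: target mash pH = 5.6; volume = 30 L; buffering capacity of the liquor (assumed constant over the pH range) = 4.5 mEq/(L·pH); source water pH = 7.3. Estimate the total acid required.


acid = buffering capacity · (pH_source − pH_target) · V
acid = 4.5 · (7.3 − 5.6) · 30

229.5000 mEq


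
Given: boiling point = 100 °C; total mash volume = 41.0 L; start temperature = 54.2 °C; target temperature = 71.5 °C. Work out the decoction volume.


V_dec = V_total·(T_target − T_start)/(T_boil − T_start)
V_dec = 41.0·(71.5 − 54.2)/(100 − 54.2)

15.4869 L


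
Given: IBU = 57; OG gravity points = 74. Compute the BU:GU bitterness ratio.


BU:GU = IBU / OG_points
BU:GU = 57 / 74

0.7703


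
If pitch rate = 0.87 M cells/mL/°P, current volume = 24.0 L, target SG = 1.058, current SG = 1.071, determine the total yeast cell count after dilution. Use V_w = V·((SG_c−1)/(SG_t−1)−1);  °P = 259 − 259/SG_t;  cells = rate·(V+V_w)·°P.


V_w = 24.0·((1.071−1)/(1.058−1)−1) = 5.3793
V_final = 24.0 + 5.3793 = 29.3793
°P = 259 − 259/1.058 = 14.1985
cells = 0.87·29.3793·14.1985

362.9133 billion cells


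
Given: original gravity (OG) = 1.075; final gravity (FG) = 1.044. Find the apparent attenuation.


AA = (OG − FG)/(OG − 1) · 100
AA = (1.075 − 1.044)/(1.075 − 1) · 100

41.3333 %


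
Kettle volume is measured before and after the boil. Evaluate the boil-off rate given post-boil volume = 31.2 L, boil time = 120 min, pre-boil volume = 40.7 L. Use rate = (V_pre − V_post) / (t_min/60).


rate = (40.7 − 31.2) / (120/60)

4.7500 L/hr


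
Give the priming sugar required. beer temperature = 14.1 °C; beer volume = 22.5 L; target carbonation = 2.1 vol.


residual = 14.695·(0.01821 + 0.09011·e^(−0.04·T));  sugar = (target − residual)·4.0·V
residual = 14.695·(0.01821 + 0.09011·e^(−0.04·14.1)) = 1.0210
sugar = (2.1 − 1.0210)·4.0·22.5

97.1143 g


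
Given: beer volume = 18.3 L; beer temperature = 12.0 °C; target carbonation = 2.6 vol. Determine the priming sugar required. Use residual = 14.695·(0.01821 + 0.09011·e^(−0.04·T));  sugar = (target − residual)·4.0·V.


residual = 14.695·(0.01821 + 0.09011·e^(−0.04·12.0)) = 1.0870
sugar = (2.6 − 1.0870)·4.0·18.3

110.7539 g


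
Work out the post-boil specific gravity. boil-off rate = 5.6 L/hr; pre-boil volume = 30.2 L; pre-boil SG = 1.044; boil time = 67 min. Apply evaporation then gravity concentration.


V_post = V_pre − rate·(t/60);  SG_post = 1 + (SG_pre−1)·V_pre/V_post
V_post = 30.2 − 5.6·(67/60) = 23.9467
SG_post = 1 + (1.044 − 1)·30.2/23.9467

1.0555


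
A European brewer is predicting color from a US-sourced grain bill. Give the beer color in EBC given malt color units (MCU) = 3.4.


SRM = 1.4922·MCU^0.6859;  EBC = SRM·1.97
SRM = 1.4922·3.4^0.6859 = 3.4544
EBC = 3.4544·1.97

6.8051 EBC


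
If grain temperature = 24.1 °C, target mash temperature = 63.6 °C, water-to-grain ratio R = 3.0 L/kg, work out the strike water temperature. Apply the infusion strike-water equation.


T_strike = (0.41/R)·(T_mash − T_grain) + T_mash
T_strike = (0.41/3.0)·(63.6 − 24.1) + 63.6

68.9983 °C


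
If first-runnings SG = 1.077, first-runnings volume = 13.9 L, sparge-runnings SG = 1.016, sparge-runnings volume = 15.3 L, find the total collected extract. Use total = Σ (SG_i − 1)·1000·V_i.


first = (1.077 − 1)·1000·13.9 = 1070.3000
sparge = (1.016 − 1)·1000·15.3 = 244.8000
total = 1070.3000 + 244.8000

1315.1000 gravity·L


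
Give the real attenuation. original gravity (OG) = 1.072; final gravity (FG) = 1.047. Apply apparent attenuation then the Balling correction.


AA = (OG−FG)/(OG−1)·100;  RA = AA·0.8192
AA = (1.072 − 1.047)/(1.072 − 1)·100 = 34.7222
RA = 34.7222·0.8192

28.4444 %


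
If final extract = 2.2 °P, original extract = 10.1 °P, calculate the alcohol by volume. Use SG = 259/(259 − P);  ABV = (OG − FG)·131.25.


OG = 259/(259 − 10.1) = 1.0406
FG = 259/(259 − 2.2) = 1.0086
ABV = (1.0406 − 1.0086)·131.25

4.2015 % ABV


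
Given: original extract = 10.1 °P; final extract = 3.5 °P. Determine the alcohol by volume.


SG = 259/(259 − P);  ABV = (OG − FG)·131.25
OG = 259/(259 − 10.1) = 1.0406
FG = 259/(259 − 3.5) = 1.0137
ABV = (1.0406 − 1.0137)·131.25

3.5280 % ABV


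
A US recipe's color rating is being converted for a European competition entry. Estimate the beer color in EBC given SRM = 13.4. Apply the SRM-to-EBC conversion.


EBC = SRM · 1.97
EBC = 13.4 · 1.97

26.3980 EBC


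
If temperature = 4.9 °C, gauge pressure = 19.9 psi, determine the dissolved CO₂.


vols = (P + 14.695)·(0.01821 + 0.09011·e^(−0.04·T))
vols = (19.9 + 14.695)·(0.01821 + 0.09011·e^(−0.04·4.9))

3.1925 volumes


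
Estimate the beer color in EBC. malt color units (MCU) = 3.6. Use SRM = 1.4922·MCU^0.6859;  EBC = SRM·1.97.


SRM = 1.4922·3.6^0.6859 = 3.5925
EBC = 3.5925·1.97

7.0772 EBC


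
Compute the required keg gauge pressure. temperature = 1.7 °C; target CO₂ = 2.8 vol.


psi = vols/(0.01821 + 0.09011·e^(−0.04·T)) − 14.695
psi = 2.8/(0.01821 + 0.09011·e^(−0.04·1.7)) − 14.695

12.6498 psi


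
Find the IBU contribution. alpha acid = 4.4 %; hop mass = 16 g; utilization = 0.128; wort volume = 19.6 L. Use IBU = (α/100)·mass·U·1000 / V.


IBU = (4.4/100)·16·0.128·1000 / 19.6

4.5976 IBU


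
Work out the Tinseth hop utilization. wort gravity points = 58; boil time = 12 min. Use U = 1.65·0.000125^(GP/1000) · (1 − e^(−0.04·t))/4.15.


bigness = 1.65·0.000125^(58/1000) = 0.9797
boil_factor = (1 − e^(−0.04·12))/4.15 = 0.0919
U = 0.9797 · 0.0919

0.0900


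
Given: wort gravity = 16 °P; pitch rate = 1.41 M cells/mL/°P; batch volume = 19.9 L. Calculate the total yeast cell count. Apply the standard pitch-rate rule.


cells (billions) = rate · V_L · °P
cells = 1.41 · 19.9 · 16

448.9440 billion cells


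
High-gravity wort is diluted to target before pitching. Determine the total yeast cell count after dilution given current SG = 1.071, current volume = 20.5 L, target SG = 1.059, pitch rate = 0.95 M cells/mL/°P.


V_w = V·((SG_c−1)/(SG_t−1)−1);  °P = 259 − 259/SG_t;  cells = rate·(V+V_w)·°P
V_w = 20.5·((1.071−1)/(1.059−1)−1) = 4.1695
V_final = 20.5 + 4.1695 = 24.6695
°P = 259 − 259/1.059 = 14.4297
cells = 0.95·24.6695·14.4297

338.1735 billion cells


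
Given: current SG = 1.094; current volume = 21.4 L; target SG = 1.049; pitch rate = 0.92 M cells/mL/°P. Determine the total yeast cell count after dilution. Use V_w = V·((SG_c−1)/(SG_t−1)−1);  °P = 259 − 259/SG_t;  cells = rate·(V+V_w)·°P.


V_w = 21.4·((1.094−1)/(1.049−1)−1) = 19.6531
V_final = 21.4 + 19.6531 = 41.0531
°P = 259 − 259/1.049 = 12.0982
cells = 0.92·41.0531·12.0982

456.9343 billion cells


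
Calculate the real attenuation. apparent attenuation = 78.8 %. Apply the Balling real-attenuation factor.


RA = AA · 0.8192
RA = 78.8 · 0.8192

64.5530 %


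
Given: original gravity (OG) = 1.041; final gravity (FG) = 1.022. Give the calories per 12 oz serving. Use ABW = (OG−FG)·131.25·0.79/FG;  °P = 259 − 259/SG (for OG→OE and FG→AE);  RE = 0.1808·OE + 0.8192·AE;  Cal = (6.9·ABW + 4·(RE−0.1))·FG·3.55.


ABW = (1.041 − 1.022)·131.25·0.79/1.022 = 1.9277
OE = 259 − 259/1.041 = 10.2008 °P
AE = 259 − 259/1.022 = 5.5753 °P
RE = 0.1808·10.2008 + 0.8192·5.5753 = 6.4116 °P
Cal = (6.9·1.9277 + 4·(6.4116−0.1))·1.022·3.55

139.8534 kcal


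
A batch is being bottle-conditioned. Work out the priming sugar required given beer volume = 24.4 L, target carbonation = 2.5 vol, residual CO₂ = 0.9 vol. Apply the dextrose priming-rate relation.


sugar = (target − residual)·4.0·V
sugar = (2.5 − 0.9)·4.0·24.4

156.1600 g


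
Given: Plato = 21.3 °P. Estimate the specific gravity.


SG = 259/(259 − P)
SG = 259/(259 − 21.3)

1.0896


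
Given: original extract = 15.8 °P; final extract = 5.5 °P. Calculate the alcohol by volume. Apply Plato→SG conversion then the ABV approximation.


SG = 259/(259 − P);  ABV = (OG − FG)·131.25
OG = 259/(259 − 15.8) = 1.0650
FG = 259/(259 − 5.5) = 1.0217
ABV = (1.0650 − 1.0217)·131.25

5.6793 % ABV


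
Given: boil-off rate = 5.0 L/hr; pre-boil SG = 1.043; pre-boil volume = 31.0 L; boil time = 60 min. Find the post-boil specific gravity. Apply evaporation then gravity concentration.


V_post = V_pre − rate·(t/60);  SG_post = 1 + (SG_pre−1)·V_pre/V_post
V_post = 31.0 − 5.0·(60/60) = 26.0000
SG_post = 1 + (1.043 − 1)·31.0/26.0000

1.0513


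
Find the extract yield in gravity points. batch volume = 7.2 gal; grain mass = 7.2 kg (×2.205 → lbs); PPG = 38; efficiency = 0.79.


points = lbs × PPG × eff / vol
lbs = 7.2 × 2.205 = 15.8760
points = 15.8760 × 38 × 0.79 / 7.2

66.1941 points


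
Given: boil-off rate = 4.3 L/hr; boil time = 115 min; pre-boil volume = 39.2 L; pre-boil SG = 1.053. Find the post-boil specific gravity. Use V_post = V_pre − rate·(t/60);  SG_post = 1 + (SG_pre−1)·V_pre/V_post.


V_post = 39.2 − 4.3·(115/60) = 30.9583
SG_post = 1 + (1.053 − 1)·39.2/30.9583

1.0671


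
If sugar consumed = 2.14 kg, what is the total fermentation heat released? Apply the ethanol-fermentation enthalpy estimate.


Q = m_sugar · 590 kJ/kg
Q = 2.14 · 590

1262.6000 kJ


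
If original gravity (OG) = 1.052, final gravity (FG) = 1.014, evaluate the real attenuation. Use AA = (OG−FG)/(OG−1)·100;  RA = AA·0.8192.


AA = (1.052 − 1.014)/(1.052 − 1)·100 = 73.0769
RA = 73.0769·0.8192

59.8646 %


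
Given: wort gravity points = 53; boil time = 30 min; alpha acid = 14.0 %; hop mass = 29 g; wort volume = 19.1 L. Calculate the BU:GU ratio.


U = 1.65·0.000125^(GP/1000)·(1−e^(−0.04t))/4.15;  IBU = (α/100)·m·U·1000/V;  BU:GU = IBU/GP
U = 1.65·0.000125^(53/1000)·(1−e^(−0.04·30))/4.15 = 0.1726
IBU = (14.0/100)·29·0.1726·1000/19.1 = 36.6793
BU:GU = 36.6793/53

0.6921


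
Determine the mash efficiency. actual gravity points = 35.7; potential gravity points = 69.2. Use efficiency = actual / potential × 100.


efficiency = 35.7 / 69.2 × 100

51.5896 %


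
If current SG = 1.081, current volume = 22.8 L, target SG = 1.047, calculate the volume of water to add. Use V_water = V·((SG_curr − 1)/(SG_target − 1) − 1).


V_water = 22.8·((1.081 − 1)/(1.047 − 1) − 1)

16.4936 L


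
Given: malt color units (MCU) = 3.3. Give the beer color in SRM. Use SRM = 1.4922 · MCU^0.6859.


SRM = 1.4922 · 3.3^0.6859

3.3844 SRM


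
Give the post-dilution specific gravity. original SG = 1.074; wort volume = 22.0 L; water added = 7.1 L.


SG_new = 1 + (SG_old − 1)·V_old/(V_old + V_water)
pts = (1.074 − 1)·1000·22.0/(22.0 + 7.1) = 55.9450
SG_new = 1 + 55.9450/1000

1.0559


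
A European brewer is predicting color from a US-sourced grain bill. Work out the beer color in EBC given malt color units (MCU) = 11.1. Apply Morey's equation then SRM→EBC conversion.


SRM = 1.4922·MCU^0.6859;  EBC = SRM·1.97
SRM = 1.4922·11.1^0.6859 = 7.7770
EBC = 7.7770·1.97

15.3208 EBC


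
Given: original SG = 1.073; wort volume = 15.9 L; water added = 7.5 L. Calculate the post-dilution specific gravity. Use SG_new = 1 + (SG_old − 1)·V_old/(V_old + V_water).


pts = (1.073 − 1)·1000·15.9/(15.9 + 7.5) = 49.6026
SG_new = 1 + 49.6026/1000

1.0496


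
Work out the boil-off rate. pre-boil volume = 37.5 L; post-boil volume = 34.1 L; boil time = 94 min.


rate = (V_pre − V_post) / (t_min/60)
rate = (37.5 − 34.1) / (94/60)

2.1702 L/hr


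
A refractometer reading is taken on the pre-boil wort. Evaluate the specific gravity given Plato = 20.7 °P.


SG = 259/(259 − P)
SG = 259/(259 − 20.7)

1.0869


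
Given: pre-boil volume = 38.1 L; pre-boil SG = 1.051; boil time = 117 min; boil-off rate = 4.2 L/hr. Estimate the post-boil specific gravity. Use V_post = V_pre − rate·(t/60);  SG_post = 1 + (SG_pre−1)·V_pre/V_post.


V_post = 38.1 − 4.2·(117/60) = 29.9100
SG_post = 1 + (1.051 − 1)·38.1/29.9100

1.0650


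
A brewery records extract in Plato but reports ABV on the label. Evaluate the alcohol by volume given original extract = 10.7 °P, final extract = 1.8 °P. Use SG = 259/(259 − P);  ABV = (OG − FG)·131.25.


OG = 259/(259 − 10.7) = 1.0431
FG = 259/(259 − 1.8) = 1.0070
ABV = (1.0431 − 1.0070)·131.25

4.7374 % ABV


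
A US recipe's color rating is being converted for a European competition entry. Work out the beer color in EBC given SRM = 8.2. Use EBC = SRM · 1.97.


EBC = 8.2 · 1.97

16.1540 EBC


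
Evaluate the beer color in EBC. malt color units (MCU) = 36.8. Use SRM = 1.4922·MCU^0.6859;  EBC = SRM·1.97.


SRM = 1.4922·36.8^0.6859 = 17.6947
EBC = 17.6947·1.97

34.8585 EBC


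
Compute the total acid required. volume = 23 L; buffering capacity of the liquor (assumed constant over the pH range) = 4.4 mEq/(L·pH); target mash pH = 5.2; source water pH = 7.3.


acid = buffering capacity · (pH_source − pH_target) · V
acid = 4.4 · (7.3 − 5.2) · 23

212.5200 mEq


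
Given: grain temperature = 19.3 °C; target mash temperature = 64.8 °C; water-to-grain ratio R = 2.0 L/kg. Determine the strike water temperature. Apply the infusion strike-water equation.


T_strike = (0.41/R)·(T_mash − T_grain) + T_mash
T_strike = (0.41/2.0)·(64.8 − 19.3) + 64.8

74.1275 °C


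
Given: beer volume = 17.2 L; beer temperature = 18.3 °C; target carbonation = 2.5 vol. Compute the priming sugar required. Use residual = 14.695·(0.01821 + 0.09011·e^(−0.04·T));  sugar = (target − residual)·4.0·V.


residual = 14.695·(0.01821 + 0.09011·e^(−0.04·18.3)) = 0.9044
sugar = (2.5 − 0.9044)·4.0·17.2

109.7739 g


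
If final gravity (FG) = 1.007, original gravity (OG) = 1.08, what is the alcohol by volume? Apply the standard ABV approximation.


ABV = (OG − FG) · 131.25
ABV = (1.08 − 1.007) · 131.25

9.5813 % ABV


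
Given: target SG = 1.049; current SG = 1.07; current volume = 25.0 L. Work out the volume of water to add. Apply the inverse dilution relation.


V_water = V·((SG_curr − 1)/(SG_target − 1) − 1)
V_water = 25.0·((1.07 − 1)/(1.049 − 1) − 1)

10.7143 L


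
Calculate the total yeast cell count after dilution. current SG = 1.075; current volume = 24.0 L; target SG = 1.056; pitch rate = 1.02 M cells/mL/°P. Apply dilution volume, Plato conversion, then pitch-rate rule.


V_w = V·((SG_c−1)/(SG_t−1)−1);  °P = 259 − 259/SG_t;  cells = rate·(V+V_w)·°P
V_w = 24.0·((1.075−1)/(1.056−1)−1) = 8.1429
V_final = 24.0 + 8.1429 = 32.1429
°P = 259 − 259/1.056 = 13.7348
cells = 1.02·32.1429·13.7348

450.3068 billion cells


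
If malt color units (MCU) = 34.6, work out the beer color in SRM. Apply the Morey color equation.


SRM = 1.4922 · MCU^0.6859
SRM = 1.4922 · 34.6^0.6859

16.9621 SRM


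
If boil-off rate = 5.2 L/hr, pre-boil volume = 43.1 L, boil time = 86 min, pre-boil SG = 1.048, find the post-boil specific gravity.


V_post = V_pre − rate·(t/60);  SG_post = 1 + (SG_pre−1)·V_pre/V_post
V_post = 43.1 − 5.2·(86/60) = 35.6467
SG_post = 1 + (1.048 − 1)·43.1/35.6467

1.0580


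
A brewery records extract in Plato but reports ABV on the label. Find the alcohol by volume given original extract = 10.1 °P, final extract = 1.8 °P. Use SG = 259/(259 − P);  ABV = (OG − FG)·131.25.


OG = 259/(259 − 10.1) = 1.0406
FG = 259/(259 − 1.8) = 1.0070
ABV = (1.0406 − 1.0070)·131.25

4.4074 % ABV


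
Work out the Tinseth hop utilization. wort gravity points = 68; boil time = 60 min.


U = 1.65·0.000125^(GP/1000) · (1 − e^(−0.04·t))/4.15
bigness = 1.65·0.000125^(68/1000) = 0.8955
boil_factor = (1 − e^(−0.04·60))/4.15 = 0.2191
U = 0.8955 · 0.2191

0.1962


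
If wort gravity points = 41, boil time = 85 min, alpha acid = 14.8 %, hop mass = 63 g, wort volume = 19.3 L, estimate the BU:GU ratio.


U = 1.65·0.000125^(GP/1000)·(1−e^(−0.04t))/4.15;  IBU = (α/100)·m·U·1000/V;  BU:GU = IBU/GP
U = 1.65·0.000125^(41/1000)·(1−e^(−0.04·85))/4.15 = 0.2659
IBU = (14.8/100)·63·0.2659·1000/19.3 = 128.4437
BU:GU = 128.4437/41

3.1328


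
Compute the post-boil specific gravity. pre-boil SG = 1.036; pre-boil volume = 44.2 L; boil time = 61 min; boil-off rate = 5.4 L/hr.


V_post = V_pre − rate·(t/60);  SG_post = 1 + (SG_pre−1)·V_pre/V_post
V_post = 44.2 − 5.4·(61/60) = 38.7100
SG_post = 1 + (1.036 − 1)·44.2/38.7100

1.0411


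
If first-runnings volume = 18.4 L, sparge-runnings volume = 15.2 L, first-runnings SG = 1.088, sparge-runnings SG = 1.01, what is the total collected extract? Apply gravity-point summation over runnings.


total = Σ (SG_i − 1)·1000·V_i
first = (1.088 − 1)·1000·18.4 = 1619.2000
sparge = (1.01 − 1)·1000·15.2 = 152.0000
total = 1619.2000 + 152.0000

1771.2000 gravity·L


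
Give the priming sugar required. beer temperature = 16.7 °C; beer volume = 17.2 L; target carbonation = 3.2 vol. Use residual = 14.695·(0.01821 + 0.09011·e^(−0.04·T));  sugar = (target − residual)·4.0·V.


residual = 14.695·(0.01821 + 0.09011·e^(−0.04·16.7)) = 0.9465
sugar = (3.2 − 0.9465)·4.0·17.2

155.0381 g


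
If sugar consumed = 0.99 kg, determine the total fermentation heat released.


Q = m_sugar · 590 kJ/kg
Q = 0.99 · 590

584.1000 kJ


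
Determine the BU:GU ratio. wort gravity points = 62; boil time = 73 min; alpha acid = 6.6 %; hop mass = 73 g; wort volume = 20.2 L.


U = 1.65·0.000125^(GP/1000)·(1−e^(−0.04t))/4.15;  IBU = (α/100)·m·U·1000/V;  BU:GU = IBU/GP
U = 1.65·0.000125^(62/1000)·(1−e^(−0.04·73))/4.15 = 0.2155
IBU = (6.6/100)·73·0.2155·1000/20.2 = 51.3903
BU:GU = 51.3903/62

0.8289


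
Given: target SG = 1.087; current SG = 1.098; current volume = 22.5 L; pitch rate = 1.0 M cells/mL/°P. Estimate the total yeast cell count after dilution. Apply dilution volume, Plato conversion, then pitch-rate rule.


V_w = V·((SG_c−1)/(SG_t−1)−1);  °P = 259 − 259/SG_t;  cells = rate·(V+V_w)·°P
V_w = 22.5·((1.098−1)/(1.087−1)−1) = 2.8448
V_final = 22.5 + 2.8448 = 25.3448
°P = 259 − 259/1.087 = 20.7295
cells = 1.0·25.3448·20.7295

525.3864 billion cells


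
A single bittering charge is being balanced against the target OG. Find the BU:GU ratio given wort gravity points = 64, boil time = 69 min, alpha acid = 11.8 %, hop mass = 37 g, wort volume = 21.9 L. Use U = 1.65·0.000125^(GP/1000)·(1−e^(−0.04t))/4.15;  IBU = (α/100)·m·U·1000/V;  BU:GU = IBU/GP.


U = 1.65·0.000125^(64/1000)·(1−e^(−0.04·69))/4.15 = 0.2095
IBU = (11.8/100)·37·0.2095·1000/21.9 = 41.7717
BU:GU = 41.7717/64

0.6527


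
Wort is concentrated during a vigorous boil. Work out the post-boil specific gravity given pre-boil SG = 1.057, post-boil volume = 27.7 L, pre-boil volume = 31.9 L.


SG_post = 1 + (SG_pre − 1)·V_pre/V_post
pts_pre = (1.057 − 1)·1000 = 57.0000
pts_post = 57.0000·31.9/27.7 = 65.6426
SG_post = 1 + 65.6426/1000

1.0656


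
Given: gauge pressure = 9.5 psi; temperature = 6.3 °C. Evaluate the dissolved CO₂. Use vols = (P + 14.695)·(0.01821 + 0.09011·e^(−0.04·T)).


vols = (9.5 + 14.695)·(0.01821 + 0.09011·e^(−0.04·6.3))

2.1351 volumes


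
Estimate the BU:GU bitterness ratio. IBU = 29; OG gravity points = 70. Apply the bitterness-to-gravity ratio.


BU:GU = IBU / OG_points
BU:GU = 29 / 70

0.4143


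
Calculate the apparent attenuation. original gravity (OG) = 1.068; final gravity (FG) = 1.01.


AA = (OG − FG)/(OG − 1) · 100
AA = (1.068 − 1.01)/(1.068 − 1) · 100

85.2941 %


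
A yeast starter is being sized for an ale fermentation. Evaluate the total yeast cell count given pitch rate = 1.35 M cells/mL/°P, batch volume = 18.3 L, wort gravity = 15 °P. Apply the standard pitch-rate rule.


cells (billions) = rate · V_L · °P
cells = 1.35 · 18.3 · 15

370.5750 billion cells


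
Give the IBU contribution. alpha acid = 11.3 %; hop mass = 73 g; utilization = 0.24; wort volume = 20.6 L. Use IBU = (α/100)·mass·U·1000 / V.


IBU = (11.3/100)·73·0.24·1000 / 20.6

96.1049 IBU


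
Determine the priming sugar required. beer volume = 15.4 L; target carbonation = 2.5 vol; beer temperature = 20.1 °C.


residual = 14.695·(0.01821 + 0.09011·e^(−0.04·T));  sugar = (target − residual)·4.0·V
residual = 14.695·(0.01821 + 0.09011·e^(−0.04·20.1)) = 0.8602
sugar = (2.5 − 0.8602)·4.0·15.4

101.0112 g


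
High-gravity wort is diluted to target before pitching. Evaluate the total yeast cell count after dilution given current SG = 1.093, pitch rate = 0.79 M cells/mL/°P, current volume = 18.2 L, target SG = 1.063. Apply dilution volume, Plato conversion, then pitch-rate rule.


V_w = V·((SG_c−1)/(SG_t−1)−1);  °P = 259 − 259/SG_t;  cells = rate·(V+V_w)·°P
V_w = 18.2·((1.093−1)/(1.063−1)−1) = 8.6667
V_final = 18.2 + 8.6667 = 26.8667
°P = 259 − 259/1.063 = 15.3500
cells = 0.79·26.8667·15.3500

325.7976 billion cells


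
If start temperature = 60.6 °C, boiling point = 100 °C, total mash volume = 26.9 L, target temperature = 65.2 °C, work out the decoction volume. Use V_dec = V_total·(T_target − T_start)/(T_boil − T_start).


V_dec = 26.9·(65.2 − 60.6)/(100 − 60.6)

3.1406 L


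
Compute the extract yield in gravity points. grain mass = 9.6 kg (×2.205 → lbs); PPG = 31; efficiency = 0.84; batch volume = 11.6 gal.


points = lbs × PPG × eff / vol
lbs = 9.6 × 2.205 = 21.1680
points = 21.1680 × 31 × 0.84 / 11.6

47.5185 points


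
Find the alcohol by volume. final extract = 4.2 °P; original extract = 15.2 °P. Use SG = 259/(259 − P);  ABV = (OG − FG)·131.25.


OG = 259/(259 − 15.2) = 1.0623
FG = 259/(259 − 4.2) = 1.0165
ABV = (1.0623 − 1.0165)·131.25

6.0195 % ABV


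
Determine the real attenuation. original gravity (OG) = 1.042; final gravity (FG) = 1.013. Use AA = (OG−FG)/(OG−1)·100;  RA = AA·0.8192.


AA = (1.042 − 1.013)/(1.042 − 1)·100 = 69.0476
RA = 69.0476·0.8192

56.5638 %


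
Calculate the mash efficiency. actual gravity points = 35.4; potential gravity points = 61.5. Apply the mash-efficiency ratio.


efficiency = actual / potential × 100
efficiency = 35.4 / 61.5 × 100

57.5610 %


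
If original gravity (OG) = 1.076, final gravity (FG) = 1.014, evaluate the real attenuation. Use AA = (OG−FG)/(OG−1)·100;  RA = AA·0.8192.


AA = (1.076 − 1.014)/(1.076 − 1)·100 = 81.5789
RA = 81.5789·0.8192

66.8295 %


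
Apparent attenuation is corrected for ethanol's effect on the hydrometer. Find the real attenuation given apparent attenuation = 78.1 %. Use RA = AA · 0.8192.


RA = 78.1 · 0.8192

63.9795 %


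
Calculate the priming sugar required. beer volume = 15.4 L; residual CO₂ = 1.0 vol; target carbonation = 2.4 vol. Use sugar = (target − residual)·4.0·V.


sugar = (2.4 − 1.0)·4.0·15.4

86.2400 g


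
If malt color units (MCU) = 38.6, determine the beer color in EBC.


SRM = 1.4922·MCU^0.6859;  EBC = SRM·1.97
SRM = 1.4922·38.6^0.6859 = 18.2838
EBC = 18.2838·1.97

36.0192 EBC


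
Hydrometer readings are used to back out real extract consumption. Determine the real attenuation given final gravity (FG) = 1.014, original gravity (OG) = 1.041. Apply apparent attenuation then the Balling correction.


AA = (OG−FG)/(OG−1)·100;  RA = AA·0.8192
AA = (1.041 − 1.014)/(1.041 − 1)·100 = 65.8537
RA = 65.8537·0.8192

53.9473 %


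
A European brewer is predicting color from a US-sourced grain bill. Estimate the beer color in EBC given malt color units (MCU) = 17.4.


SRM = 1.4922·MCU^0.6859;  EBC = SRM·1.97
SRM = 1.4922·17.4^0.6859 = 10.5857
EBC = 10.5857·1.97

20.8538 EBC


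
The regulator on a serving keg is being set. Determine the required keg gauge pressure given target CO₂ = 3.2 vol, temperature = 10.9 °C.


psi = vols/(0.01821 + 0.09011·e^(−0.04·T)) − 14.695
psi = 3.2/(0.01821 + 0.09011·e^(−0.04·10.9)) − 14.695

27.1478 psi


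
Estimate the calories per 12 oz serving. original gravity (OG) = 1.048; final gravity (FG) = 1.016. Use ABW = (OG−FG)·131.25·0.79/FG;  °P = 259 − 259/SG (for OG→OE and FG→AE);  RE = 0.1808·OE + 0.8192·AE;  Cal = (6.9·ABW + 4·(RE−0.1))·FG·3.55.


ABW = (1.048 − 1.016)·131.25·0.79/1.016 = 3.2657
OE = 259 − 259/1.048 = 11.8626 °P
AE = 259 − 259/1.016 = 4.0787 °P
RE = 0.1808·11.8626 + 0.8192·4.0787 = 5.4861 °P
Cal = (6.9·3.2657 + 4·(5.4861−0.1))·1.016·3.55

158.9802 kcal


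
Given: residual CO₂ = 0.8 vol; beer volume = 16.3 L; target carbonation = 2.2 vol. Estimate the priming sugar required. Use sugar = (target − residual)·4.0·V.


sugar = (2.2 − 0.8)·4.0·16.3

91.2800 g


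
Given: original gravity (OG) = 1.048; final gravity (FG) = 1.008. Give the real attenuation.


AA = (OG−FG)/(OG−1)·100;  RA = AA·0.8192
AA = (1.048 − 1.008)/(1.048 − 1)·100 = 83.3333
RA = 83.3333·0.8192

68.2667 %


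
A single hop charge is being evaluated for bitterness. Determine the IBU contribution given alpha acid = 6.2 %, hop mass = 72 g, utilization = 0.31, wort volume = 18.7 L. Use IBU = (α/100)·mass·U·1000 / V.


IBU = (6.2/100)·72·0.31·1000 / 18.7

74.0021 IBU


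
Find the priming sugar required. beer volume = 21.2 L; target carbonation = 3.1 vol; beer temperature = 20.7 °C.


residual = 14.695·(0.01821 + 0.09011·e^(−0.04·T));  sugar = (target − residual)·4.0·V
residual = 14.695·(0.01821 + 0.09011·e^(−0.04·20.7)) = 0.8462
sugar = (3.1 − 0.8462)·4.0·21.2

191.1262 g


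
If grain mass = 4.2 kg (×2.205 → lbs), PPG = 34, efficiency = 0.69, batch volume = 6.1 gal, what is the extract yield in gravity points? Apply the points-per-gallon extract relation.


points = lbs × PPG × eff / vol
lbs = 4.2 × 2.205 = 9.2610
points = 9.2610 × 34 × 0.69 / 6.1

35.6169 points


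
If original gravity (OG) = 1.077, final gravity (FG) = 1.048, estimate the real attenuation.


AA = (OG−FG)/(OG−1)·100;  RA = AA·0.8192
AA = (1.077 − 1.048)/(1.077 − 1)·100 = 37.6623
RA = 37.6623·0.8192

30.8530 %


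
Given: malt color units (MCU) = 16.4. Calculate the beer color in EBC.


SRM = 1.4922·MCU^0.6859;  EBC = SRM·1.97
SRM = 1.4922·16.4^0.6859 = 10.1646
EBC = 10.1646·1.97

20.0242 EBC


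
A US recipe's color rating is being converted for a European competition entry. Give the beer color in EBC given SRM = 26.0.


EBC = SRM · 1.97
EBC = 26.0 · 1.97

51.2200 EBC


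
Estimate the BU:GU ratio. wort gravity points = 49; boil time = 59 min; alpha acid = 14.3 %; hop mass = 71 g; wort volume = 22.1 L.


U = 1.65·0.000125^(GP/1000)·(1−e^(−0.04t))/4.15;  IBU = (α/100)·m·U·1000/V;  BU:GU = IBU/GP
U = 1.65·0.000125^(49/1000)·(1−e^(−0.04·59))/4.15 = 0.2318
IBU = (14.3/100)·71·0.2318·1000/22.1 = 106.4911
BU:GU = 106.4911/49

2.1733


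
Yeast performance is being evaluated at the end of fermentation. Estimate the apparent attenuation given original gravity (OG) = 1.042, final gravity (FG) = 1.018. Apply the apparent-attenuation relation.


AA = (OG − FG)/(OG − 1) · 100
AA = (1.042 − 1.018)/(1.042 − 1) · 100

57.1429 %


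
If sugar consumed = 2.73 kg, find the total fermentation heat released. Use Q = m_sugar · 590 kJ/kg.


Q = 2.73 · 590

1610.7000 kJ


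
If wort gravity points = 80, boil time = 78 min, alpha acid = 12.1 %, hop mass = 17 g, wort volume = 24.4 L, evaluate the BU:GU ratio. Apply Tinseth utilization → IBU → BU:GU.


U = 1.65·0.000125^(GP/1000)·(1−e^(−0.04t))/4.15;  IBU = (α/100)·m·U·1000/V;  BU:GU = IBU/GP
U = 1.65·0.000125^(80/1000)·(1−e^(−0.04·78))/4.15 = 0.1852
IBU = (12.1/100)·17·0.1852·1000/24.4 = 15.6106
BU:GU = 15.6106/80

0.1951


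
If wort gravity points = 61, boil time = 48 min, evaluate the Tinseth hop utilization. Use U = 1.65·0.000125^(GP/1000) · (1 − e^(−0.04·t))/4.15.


bigness = 1.65·0.000125^(61/1000) = 0.9537
boil_factor = (1 − e^(−0.04·48))/4.15 = 0.2056
U = 0.9537 · 0.2056

0.1961


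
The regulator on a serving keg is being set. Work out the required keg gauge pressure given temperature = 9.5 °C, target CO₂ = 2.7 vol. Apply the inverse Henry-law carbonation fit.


psi = vols/(0.01821 + 0.09011·e^(−0.04·T)) − 14.695
psi = 2.7/(0.01821 + 0.09011·e^(−0.04·9.5)) − 14.695

19.1257 psi


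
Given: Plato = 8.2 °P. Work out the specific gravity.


SG = 259/(259 − P)
SG = 259/(259 − 8.2)

1.0327


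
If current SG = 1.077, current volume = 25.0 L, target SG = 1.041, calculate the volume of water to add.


V_water = V·((SG_curr − 1)/(SG_target − 1) − 1)
V_water = 25.0·((1.077 − 1)/(1.041 − 1) − 1)

21.9512 L


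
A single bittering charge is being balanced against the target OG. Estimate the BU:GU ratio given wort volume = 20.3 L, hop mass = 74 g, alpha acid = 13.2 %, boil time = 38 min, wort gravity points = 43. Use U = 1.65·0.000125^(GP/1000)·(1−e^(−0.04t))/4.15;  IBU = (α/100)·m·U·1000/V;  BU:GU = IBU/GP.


U = 1.65·0.000125^(43/1000)·(1−e^(−0.04·38))/4.15 = 0.2111
IBU = (13.2/100)·74·0.2111·1000/20.3 = 101.5603
BU:GU = 101.5603/43

2.3619


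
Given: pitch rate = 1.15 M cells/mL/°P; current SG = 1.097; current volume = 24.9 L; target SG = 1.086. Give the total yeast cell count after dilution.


V_w = V·((SG_c−1)/(SG_t−1)−1);  °P = 259 − 259/SG_t;  cells = rate·(V+V_w)·°P
V_w = 24.9·((1.097−1)/(1.086−1)−1) = 3.1849
V_final = 24.9 + 3.1849 = 28.0849
°P = 259 − 259/1.086 = 20.5101
cells = 1.15·28.0849·20.5101

662.4283 billion cells


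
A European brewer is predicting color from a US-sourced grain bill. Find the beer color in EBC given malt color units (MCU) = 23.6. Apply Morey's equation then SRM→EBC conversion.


SRM = 1.4922·MCU^0.6859;  EBC = SRM·1.97
SRM = 1.4922·23.6^0.6859 = 13.0469
EBC = 13.0469·1.97

25.7024 EBC


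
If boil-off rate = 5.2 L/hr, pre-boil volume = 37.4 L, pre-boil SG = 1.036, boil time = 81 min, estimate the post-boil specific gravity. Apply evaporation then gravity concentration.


V_post = V_pre − rate·(t/60);  SG_post = 1 + (SG_pre−1)·V_pre/V_post
V_post = 37.4 − 5.2·(81/60) = 30.3800
SG_post = 1 + (1.036 − 1)·37.4/30.3800

1.0443


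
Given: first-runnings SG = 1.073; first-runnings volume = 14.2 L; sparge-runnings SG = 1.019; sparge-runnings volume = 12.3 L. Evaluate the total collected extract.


total = Σ (SG_i − 1)·1000·V_i
first = (1.073 − 1)·1000·14.2 = 1036.6000
sparge = (1.019 − 1)·1000·12.3 = 233.7000
total = 1036.6000 + 233.7000

1270.3000 gravity·L


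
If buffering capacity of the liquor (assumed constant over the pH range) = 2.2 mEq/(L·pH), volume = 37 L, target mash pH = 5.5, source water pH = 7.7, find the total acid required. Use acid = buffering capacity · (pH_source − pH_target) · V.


acid = 2.2 · (7.7 − 5.5) · 37

179.0800 mEq


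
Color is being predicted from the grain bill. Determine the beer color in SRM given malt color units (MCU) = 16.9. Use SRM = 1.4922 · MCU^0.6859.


SRM = 1.4922 · 16.9^0.6859

10.3761 SRM


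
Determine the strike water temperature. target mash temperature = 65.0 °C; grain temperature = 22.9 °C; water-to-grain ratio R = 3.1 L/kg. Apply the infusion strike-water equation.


T_strike = (0.41/R)·(T_mash − T_grain) + T_mash
T_strike = (0.41/3.1)·(65.0 − 22.9) + 65.0

70.5681 °C


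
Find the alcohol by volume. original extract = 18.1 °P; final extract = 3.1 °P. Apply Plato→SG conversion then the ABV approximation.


SG = 259/(259 − P);  ABV = (OG − FG)·131.25
OG = 259/(259 − 18.1) = 1.0751
FG = 259/(259 − 3.1) = 1.0121
ABV = (1.0751 − 1.0121)·131.25

8.2715 % ABV


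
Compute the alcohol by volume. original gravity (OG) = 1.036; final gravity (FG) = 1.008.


ABV = (OG − FG) · 131.25
ABV = (1.036 − 1.008) · 131.25

3.6750 % ABV


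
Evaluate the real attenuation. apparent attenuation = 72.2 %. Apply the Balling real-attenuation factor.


RA = AA · 0.8192
RA = 72.2 · 0.8192

59.1462 %


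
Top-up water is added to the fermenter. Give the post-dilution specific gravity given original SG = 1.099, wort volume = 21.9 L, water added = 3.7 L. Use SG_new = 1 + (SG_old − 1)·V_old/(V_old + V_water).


pts = (1.099 − 1)·1000·21.9/(21.9 + 3.7) = 84.6914
SG_new = 1 + 84.6914/1000

1.0847


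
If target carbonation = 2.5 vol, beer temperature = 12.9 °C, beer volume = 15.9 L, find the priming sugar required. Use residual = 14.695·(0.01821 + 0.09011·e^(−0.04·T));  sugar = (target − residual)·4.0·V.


residual = 14.695·(0.01821 + 0.09011·e^(−0.04·12.9)) = 1.0580
sugar = (2.5 − 1.0580)·4.0·15.9

91.7115 g
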